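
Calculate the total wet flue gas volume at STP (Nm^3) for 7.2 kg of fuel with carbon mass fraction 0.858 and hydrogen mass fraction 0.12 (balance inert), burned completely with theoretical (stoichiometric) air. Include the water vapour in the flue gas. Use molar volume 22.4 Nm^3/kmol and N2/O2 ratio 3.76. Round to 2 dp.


Per kg fuel: CO2 = (C/12 kmol)*22.4 = (0.858/12)*22.4 = 1.60160 Nm^3
Per kg fuel: H2O = (H/2 kmol)*22.4 = (0.12/2)*22.4 = 1.34400 Nm^3
O2 needed per kg fuel = C/12 + H/4 = 0.858/12 + 0.12/4 = 0.10150000 kmol
Per kg fuel: N2 = O2*3.76*22.4 = 0.10150000*3.76*22.4 = 8.54874 Nm^3
Total per kg = 1.60160 + 1.34400 + 8.54874 = 11.49434 Nm^3
Total = 11.49434 * 7.2 = 82.76 Nm^3


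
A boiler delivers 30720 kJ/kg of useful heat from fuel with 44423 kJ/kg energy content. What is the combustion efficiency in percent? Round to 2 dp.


Efficiency = (Q_useful / Q_fuel) * 100
Efficiency = (30720 / 44423) * 100
Efficiency = 0.6915 * 100 = 69.15%


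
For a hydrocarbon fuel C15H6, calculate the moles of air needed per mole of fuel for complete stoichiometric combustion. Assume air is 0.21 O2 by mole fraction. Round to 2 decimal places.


Balanced combustion: C15H6 + 16.5 O2 -> 15 CO2 + 3 H2O
O2 needed = C + H/4 = 15 + 6/4 = 16.50 moles
Air moles = O2 / 0.21 = 16.50 / 0.21 = 78.57 moles air


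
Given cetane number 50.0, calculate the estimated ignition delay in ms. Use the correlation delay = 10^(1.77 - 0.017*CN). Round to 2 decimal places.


delay = 10^(1.77 - 0.017*CN)
Exponent = 1.77 - 0.017*50.0 = 0.9200
delay = 10^0.9200 = 8.32 ms


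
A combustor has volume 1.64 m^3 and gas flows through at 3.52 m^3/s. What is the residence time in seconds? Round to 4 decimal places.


tau = V / Q_flow
tau = 1.64 / 3.52 = 0.4659 s


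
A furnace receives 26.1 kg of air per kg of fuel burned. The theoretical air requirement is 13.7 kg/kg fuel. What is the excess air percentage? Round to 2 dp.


Excess air = actual - stoichiometric = 26.1 - 13.7 = 12.40 kg/kg fuel
Excess air % = (excess / stoich) * 100 = (12.40 / 13.7) * 100 = 90.51%


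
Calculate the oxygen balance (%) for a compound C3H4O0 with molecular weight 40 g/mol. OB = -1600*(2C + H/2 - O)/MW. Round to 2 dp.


OB = -1600 * (2C + H/2 - O) / MW
Inner = 2*3 + 4/2 - 0 = 8.00
OB = -1600 * 8.00 / 40 = -320.00%


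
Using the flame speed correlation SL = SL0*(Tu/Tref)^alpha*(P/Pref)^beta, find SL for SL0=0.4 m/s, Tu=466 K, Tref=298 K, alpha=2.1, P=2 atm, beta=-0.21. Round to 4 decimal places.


SL = SL0 * (Tu/Tref)^alpha * (P/Pref)^beta
T ratio = 466/298 = 1.56375839
(T ratio)^alpha = 1.56375839^2.1 = 2.557150
(P/Pref)^beta = 2^(-0.21) = 0.864537
SL = 0.4 * 2.557150 * 0.864537 = 0.8843 m/s


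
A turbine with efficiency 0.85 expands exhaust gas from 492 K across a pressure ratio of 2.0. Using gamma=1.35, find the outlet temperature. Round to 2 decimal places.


T_out = T_in * (1 - eta * (1 - PR^(-(gamma-1)/gamma)))
Exponent = -(1.35-1)/1.35 = -0.25925926
PR^exp = 2.0^(-0.25925926) = 0.83551680
Factor = 1 - 0.85*(1 - 0.83551680) = 0.86018928
T_out = 492 * 0.86018928 = 423.21 K


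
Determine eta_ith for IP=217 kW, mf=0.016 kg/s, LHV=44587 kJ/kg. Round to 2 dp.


eta_ith = (IP / (mf * LHV)) * 100
Denominator = 0.016 * 44587 = 713.3920 kW
eta_ith = (217 / 713.3920) * 100 = 30.42%


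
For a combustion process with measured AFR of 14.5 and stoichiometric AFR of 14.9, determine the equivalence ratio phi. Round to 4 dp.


phi = AFR_stoich / AFR_actual
phi = 14.9 / 14.5 = 1.0276


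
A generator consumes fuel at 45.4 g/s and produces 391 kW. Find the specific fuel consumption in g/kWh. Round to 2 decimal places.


SFC = (mf / BP) * 3600
Rate = 45.4 / 391 = 0.116113 g/(s*kW)
SFC = 0.116113 * 3600 = 418.01 g/kWh


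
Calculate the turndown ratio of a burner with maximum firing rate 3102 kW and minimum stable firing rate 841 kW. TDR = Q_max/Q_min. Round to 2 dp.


TDR = Q_max / Q_min
TDR = 3102 / 841 = 3.69


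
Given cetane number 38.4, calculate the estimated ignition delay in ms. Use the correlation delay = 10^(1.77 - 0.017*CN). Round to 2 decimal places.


delay = 10^(1.77 - 0.017*CN)
Exponent = 1.77 - 0.017*38.4 = 1.1172
delay = 10^1.1172 = 13.10 ms


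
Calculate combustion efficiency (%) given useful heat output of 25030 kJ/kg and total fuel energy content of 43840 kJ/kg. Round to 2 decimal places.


Efficiency = (Q_useful / Q_fuel) * 100
Efficiency = (25030 / 43840) * 100
Efficiency = 0.5709 * 100 = 57.09%


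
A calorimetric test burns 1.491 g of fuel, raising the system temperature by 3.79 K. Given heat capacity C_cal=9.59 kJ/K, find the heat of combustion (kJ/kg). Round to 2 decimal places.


Hc = C_cal * delta_T / m_fuel
Q_released = 9.59 * 3.79 = 36.3461 kJ
m_fuel = 1.491 g = 1.491/1000 kg = 0.001491 kg
Hc = 36.3461 / 0.001491 = 24377.00 kJ/kg


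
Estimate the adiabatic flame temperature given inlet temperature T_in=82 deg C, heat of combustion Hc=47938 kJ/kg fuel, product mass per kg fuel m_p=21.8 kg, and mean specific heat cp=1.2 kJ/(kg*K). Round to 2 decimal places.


T_ad = T_in + Hc / (m_p * cp)
Denominator = 21.8 * 1.2 = 26.1600
Temperature rise = 47938 / 26.1600 = 1832.49 K
T_ad = 82 + 1832.49 = 1914.49 deg C


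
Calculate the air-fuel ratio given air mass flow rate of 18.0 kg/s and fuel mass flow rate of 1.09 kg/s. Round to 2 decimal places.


AFR = m_air / m_fuel
AFR = 18.0 / 1.09 = 16.51


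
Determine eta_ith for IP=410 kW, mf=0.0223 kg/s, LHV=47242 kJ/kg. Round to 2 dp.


eta_ith = (IP / (mf * LHV)) * 100
Denominator = 0.0223 * 47242 = 1053.4966 kW
eta_ith = (410 / 1053.4966) * 100 = 38.92%


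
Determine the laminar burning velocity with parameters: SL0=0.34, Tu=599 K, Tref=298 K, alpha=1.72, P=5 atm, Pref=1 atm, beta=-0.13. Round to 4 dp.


SL = SL0 * (Tu/Tref)^alpha * (P/Pref)^beta
T ratio = 599/298 = 2.01006711
(T ratio)^alpha = 2.01006711^1.72 = 3.322937
(P/Pref)^beta = 5^(-0.13) = 0.811211
SL = 0.34 * 3.322937 * 0.811211 = 0.9165 m/s


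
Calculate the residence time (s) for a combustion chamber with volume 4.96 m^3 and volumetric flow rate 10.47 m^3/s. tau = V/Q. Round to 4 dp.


tau = V / Q_flow
tau = 4.96 / 10.47 = 0.4737 s


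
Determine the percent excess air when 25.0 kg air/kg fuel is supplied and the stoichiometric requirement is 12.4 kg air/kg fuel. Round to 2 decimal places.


Excess air = actual - stoichiometric = 25.0 - 12.4 = 12.60 kg/kg fuel
Excess air % = (excess / stoich) * 100 = (12.60 / 12.4) * 100 = 101.61%


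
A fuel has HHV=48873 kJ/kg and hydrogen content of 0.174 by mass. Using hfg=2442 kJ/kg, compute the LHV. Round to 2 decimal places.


LHV = HHV - hfg * 9 * H
Water correction = 2442 * 9 * 0.174 = 3824.172 kJ/kg
LHV = 48873 - 3824.172 = 45048.83 kJ/kg


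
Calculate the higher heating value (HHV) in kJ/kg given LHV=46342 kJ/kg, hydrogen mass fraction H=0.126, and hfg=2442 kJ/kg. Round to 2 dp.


HHV = LHV + hfg * 9 * H
Water addition = 2442 * 9 * 0.126 = 2769.228 kJ/kg
HHV = 46342 + 2769.228 = 49111.23 kJ/kg


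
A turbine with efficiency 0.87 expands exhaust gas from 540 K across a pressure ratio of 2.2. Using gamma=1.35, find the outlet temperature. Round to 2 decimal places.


T_out = T_in * (1 - eta * (1 - PR^(-(gamma-1)/gamma)))
Exponent = -(1.35-1)/1.35 = -0.25925926
PR^exp = 2.2^(-0.25925926) = 0.81512413
Factor = 1 - 0.87*(1 - 0.81512413) = 0.83915799
T_out = 540 * 0.83915799 = 453.15 K


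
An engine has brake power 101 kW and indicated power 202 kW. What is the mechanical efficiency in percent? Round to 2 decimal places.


eta_mech = (BP / IP) * 100
Ratio = 101 / 202 = 0.5000
eta_mech = 0.5000 * 100 = 50.00%


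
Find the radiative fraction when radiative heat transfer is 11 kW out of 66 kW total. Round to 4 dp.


f_rad = Q_rad / Q_total
f_rad = 11 / 66 = 0.1667


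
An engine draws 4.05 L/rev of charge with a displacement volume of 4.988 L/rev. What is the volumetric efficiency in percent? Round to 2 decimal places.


eta_v = (V_actual / V_disp) * 100
Ratio = 4.05 / 4.988 = 0.8119
eta_v = 0.8119 * 100 = 81.19%


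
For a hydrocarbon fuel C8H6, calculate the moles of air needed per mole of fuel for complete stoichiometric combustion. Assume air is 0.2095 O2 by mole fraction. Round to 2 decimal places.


Balanced combustion: C8H6 + 9.5 O2 -> 8 CO2 + 3 H2O
O2 needed = C + H/4 = 8 + 6/4 = 9.50 moles
Air moles = O2 / 0.2095 = 9.50 / 0.2095 = 45.35 moles air


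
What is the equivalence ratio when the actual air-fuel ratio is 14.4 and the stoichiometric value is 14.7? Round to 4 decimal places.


phi = AFR_stoich / AFR_actual
phi = 14.7 / 14.4 = 1.0208


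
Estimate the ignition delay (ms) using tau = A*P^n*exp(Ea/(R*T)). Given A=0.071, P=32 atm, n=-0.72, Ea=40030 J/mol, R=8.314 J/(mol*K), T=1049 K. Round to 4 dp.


tau = A * P^n * exp(Ea/(R*T))
P^n = 32^(-0.72) = 0.08246924
Ea/(R*T) = 40030/(8.314*1049) = 4.589867
exp(Ea/(R*T)) = 98.481311
tau = 0.071 * 0.08246924 * 98.481311 = 0.5766 ms


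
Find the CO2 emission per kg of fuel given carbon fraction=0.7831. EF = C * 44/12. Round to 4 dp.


EF = C_frac * (M_CO2 / M_C)
EF = 0.7831 * (44/12)
EF = 0.7831 * 3.666667 = 2.8714 kg_CO2/kg_fuel


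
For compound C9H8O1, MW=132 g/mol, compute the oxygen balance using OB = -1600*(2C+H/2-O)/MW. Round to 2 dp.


OB = -1600 * (2C + H/2 - O) / MW
Inner = 2*9 + 8/2 - 1 = 21.00
OB = -1600 * 21.00 / 132 = -254.55%


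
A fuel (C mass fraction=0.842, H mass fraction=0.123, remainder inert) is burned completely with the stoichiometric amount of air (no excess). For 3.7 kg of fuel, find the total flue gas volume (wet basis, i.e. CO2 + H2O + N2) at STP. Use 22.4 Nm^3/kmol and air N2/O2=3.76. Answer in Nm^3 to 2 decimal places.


Per kg fuel: CO2 = (C/12 kmol)*22.4 = (0.842/12)*22.4 = 1.57173 Nm^3
Per kg fuel: H2O = (H/2 kmol)*22.4 = (0.123/2)*22.4 = 1.37760 Nm^3
O2 needed per kg fuel = C/12 + H/4 = 0.842/12 + 0.123/4 = 0.10091667 kmol
Per kg fuel: N2 = O2*3.76*22.4 = 0.10091667*3.76*22.4 = 8.49961 Nm^3
Total per kg = 1.57173 + 1.37760 + 8.49961 = 11.44894 Nm^3
Total = 11.44894 * 3.7 = 42.36 Nm^3


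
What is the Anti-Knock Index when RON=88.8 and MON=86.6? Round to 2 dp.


AKI = (RON + MON) / 2
AKI = (88.8 + 86.6) / 2
AKI = 175.4 / 2 = 87.70


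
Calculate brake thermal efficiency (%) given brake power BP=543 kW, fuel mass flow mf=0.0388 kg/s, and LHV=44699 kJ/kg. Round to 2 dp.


eta_BTE = (BP / (mf * LHV)) * 100
Denominator = 0.0388 * 44699 = 1734.3212 kW
eta_BTE = (543 / 1734.3212) * 100 = 31.31%


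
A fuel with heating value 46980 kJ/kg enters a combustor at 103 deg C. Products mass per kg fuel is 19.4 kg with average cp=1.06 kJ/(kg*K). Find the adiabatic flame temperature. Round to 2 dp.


T_ad = T_in + Hc / (m_p * cp)
Denominator = 19.4 * 1.06 = 20.5640
Temperature rise = 46980 / 20.5640 = 2284.57 K
T_ad = 103 + 2284.57 = 2387.57 deg C


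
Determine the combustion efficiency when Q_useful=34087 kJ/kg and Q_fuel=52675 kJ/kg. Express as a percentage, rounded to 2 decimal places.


Efficiency = (Q_useful / Q_fuel) * 100
Efficiency = (34087 / 52675) * 100
Efficiency = 0.6471 * 100 = 64.71%


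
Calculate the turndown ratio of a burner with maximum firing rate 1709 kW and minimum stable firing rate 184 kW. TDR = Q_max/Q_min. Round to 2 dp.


TDR = Q_max / Q_min
TDR = 1709 / 184 = 9.29


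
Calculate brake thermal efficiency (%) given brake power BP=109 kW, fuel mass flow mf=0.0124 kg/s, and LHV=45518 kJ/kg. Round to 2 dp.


eta_BTE = (BP / (mf * LHV)) * 100
Denominator = 0.0124 * 45518 = 564.4232 kW
eta_BTE = (109 / 564.4232) * 100 = 19.31%


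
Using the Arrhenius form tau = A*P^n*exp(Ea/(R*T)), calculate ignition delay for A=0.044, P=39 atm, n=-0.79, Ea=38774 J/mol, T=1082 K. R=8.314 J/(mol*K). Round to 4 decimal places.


tau = A * P^n * exp(Ea/(R*T))
P^n = 39^(-0.79) = 0.05534252
Ea/(R*T) = 38774/(8.314*1082) = 4.310259
exp(Ea/(R*T)) = 74.459740
tau = 0.044 * 0.05534252 * 74.459740 = 0.1813 ms


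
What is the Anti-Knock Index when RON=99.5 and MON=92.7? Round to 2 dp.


AKI = (RON + MON) / 2
AKI = (99.5 + 92.7) / 2
AKI = 192.2 / 2 = 96.10


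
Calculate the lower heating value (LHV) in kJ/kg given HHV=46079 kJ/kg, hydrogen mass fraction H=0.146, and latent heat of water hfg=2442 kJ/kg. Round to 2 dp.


LHV = HHV - hfg * 9 * H
Water correction = 2442 * 9 * 0.146 = 3208.788 kJ/kg
LHV = 46079 - 3208.788 = 42870.21 kJ/kg


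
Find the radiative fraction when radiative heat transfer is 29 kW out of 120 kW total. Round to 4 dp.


f_rad = Q_rad / Q_total
f_rad = 29 / 120 = 0.2417


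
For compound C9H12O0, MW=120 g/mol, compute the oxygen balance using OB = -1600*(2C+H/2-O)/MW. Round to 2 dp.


OB = -1600 * (2C + H/2 - O) / MW
Inner = 2*9 + 12/2 - 0 = 24.00
OB = -1600 * 24.00 / 120 = -320.00%


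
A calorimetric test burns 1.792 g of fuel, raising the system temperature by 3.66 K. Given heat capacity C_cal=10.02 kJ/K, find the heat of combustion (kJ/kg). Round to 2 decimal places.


Hc = C_cal * delta_T / m_fuel
Q_released = 10.02 * 3.66 = 36.6732 kJ
m_fuel = 1.792 g = 1.792/1000 kg = 0.001792 kg
Hc = 36.6732 / 0.001792 = 20464.96 kJ/kg


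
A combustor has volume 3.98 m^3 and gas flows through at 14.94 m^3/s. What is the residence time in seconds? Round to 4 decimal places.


tau = V / Q_flow
tau = 3.98 / 14.94 = 0.2664 s


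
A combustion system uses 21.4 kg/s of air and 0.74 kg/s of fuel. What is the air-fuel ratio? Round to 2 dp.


AFR = m_air / m_fuel
AFR = 21.4 / 0.74 = 28.92


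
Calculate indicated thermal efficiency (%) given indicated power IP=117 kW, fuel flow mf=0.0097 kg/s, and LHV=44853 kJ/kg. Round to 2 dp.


eta_ith = (IP / (mf * LHV)) * 100
Denominator = 0.0097 * 44853 = 435.0741 kW
eta_ith = (117 / 435.0741) * 100 = 26.89%


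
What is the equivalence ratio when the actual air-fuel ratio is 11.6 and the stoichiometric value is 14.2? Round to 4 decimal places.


phi = AFR_stoich / AFR_actual
phi = 14.2 / 11.6 = 1.2241


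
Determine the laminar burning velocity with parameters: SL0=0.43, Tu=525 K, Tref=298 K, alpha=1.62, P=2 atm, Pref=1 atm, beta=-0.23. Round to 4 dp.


SL = SL0 * (Tu/Tref)^alpha * (P/Pref)^beta
T ratio = 525/298 = 1.76174497
(T ratio)^alpha = 1.76174497^1.62 = 2.502809
(P/Pref)^beta = 2^(-0.23) = 0.852635
SL = 0.43 * 2.502809 * 0.852635 = 0.9176 m/s


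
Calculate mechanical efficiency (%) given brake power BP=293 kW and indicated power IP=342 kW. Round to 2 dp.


eta_mech = (BP / IP) * 100
Ratio = 293 / 342 = 0.8567
eta_mech = 0.8567 * 100 = 85.67%


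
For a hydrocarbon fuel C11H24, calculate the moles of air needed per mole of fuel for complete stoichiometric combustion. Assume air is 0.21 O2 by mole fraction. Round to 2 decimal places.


Balanced combustion: C11H24 + 17 O2 -> 11 CO2 + 12 H2O
O2 needed = C + H/4 = 11 + 24/4 = 17.00 moles
Air moles = O2 / 0.21 = 17.00 / 0.21 = 80.95 moles air


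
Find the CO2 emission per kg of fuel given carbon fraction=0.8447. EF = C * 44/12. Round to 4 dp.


EF = C_frac * (M_CO2 / M_C)
EF = 0.8447 * (44/12)
EF = 0.8447 * 3.666667 = 3.0972 kg_CO2/kg_fuel


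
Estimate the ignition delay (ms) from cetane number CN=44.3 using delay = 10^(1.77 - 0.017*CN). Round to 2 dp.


delay = 10^(1.77 - 0.017*CN)
Exponent = 1.77 - 0.017*44.3 = 1.0169
delay = 10^1.0169 = 10.40 ms


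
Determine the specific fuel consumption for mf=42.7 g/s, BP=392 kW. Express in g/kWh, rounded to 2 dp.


SFC = (mf / BP) * 3600
Rate = 42.7 / 392 = 0.108929 g/(s*kW)
SFC = 0.108929 * 3600 = 392.14 g/kWh


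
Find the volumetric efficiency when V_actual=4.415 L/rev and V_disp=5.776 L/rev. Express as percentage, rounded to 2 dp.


eta_v = (V_actual / V_disp) * 100
Ratio = 4.415 / 5.776 = 0.7644
eta_v = 0.7644 * 100 = 76.44%


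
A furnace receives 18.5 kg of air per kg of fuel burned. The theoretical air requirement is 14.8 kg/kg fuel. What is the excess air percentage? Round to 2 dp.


Excess air = actual - stoichiometric = 18.5 - 14.8 = 3.70 kg/kg fuel
Excess air % = (excess / stoich) * 100 = (3.70 / 14.8) * 100 = 25.00%


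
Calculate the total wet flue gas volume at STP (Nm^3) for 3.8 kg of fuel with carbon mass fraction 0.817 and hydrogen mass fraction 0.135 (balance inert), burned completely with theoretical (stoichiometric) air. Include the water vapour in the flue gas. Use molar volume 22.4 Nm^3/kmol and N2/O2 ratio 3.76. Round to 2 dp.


Per kg fuel: CO2 = (C/12 kmol)*22.4 = (0.817/12)*22.4 = 1.52507 Nm^3
Per kg fuel: H2O = (H/2 kmol)*22.4 = (0.135/2)*22.4 = 1.51200 Nm^3
O2 needed per kg fuel = C/12 + H/4 = 0.817/12 + 0.135/4 = 0.10183333 kmol
Per kg fuel: N2 = O2*3.76*22.4 = 0.10183333*3.76*22.4 = 8.57681 Nm^3
Total per kg = 1.52507 + 1.51200 + 8.57681 = 11.61388 Nm^3
Total = 11.61388 * 3.8 = 44.13 Nm^3


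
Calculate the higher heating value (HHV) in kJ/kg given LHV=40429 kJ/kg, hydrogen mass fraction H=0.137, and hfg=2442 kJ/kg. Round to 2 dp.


HHV = LHV + hfg * 9 * H
Water addition = 2442 * 9 * 0.137 = 3010.986 kJ/kg
HHV = 40429 + 3010.986 = 43439.99 kJ/kg


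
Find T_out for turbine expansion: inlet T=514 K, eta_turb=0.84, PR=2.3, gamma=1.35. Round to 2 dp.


T_out = T_in * (1 - eta * (1 - PR^(-(gamma-1)/gamma)))
Exponent = -(1.35-1)/1.35 = -0.25925926
PR^exp = 2.3^(-0.25925926) = 0.80578413
Factor = 1 - 0.84*(1 - 0.80578413) = 0.83685867
T_out = 514 * 0.83685867 = 430.15 K


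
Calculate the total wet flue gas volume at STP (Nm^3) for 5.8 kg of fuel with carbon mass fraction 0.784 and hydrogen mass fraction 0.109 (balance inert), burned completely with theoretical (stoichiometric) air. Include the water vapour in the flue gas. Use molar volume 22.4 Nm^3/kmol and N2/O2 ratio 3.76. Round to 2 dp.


Per kg fuel: CO2 = (C/12 kmol)*22.4 = (0.784/12)*22.4 = 1.46347 Nm^3
Per kg fuel: H2O = (H/2 kmol)*22.4 = (0.109/2)*22.4 = 1.22080 Nm^3
O2 needed per kg fuel = C/12 + H/4 = 0.784/12 + 0.109/4 = 0.09258333 kmol
Per kg fuel: N2 = O2*3.76*22.4 = 0.09258333*3.76*22.4 = 7.79774 Nm^3
Total per kg = 1.46347 + 1.22080 + 7.79774 = 10.48201 Nm^3
Total = 10.48201 * 5.8 = 60.80 Nm^3


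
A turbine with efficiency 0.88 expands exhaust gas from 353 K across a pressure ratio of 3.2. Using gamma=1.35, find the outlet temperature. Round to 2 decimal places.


T_out = T_in * (1 - eta * (1 - PR^(-(gamma-1)/gamma)))
Exponent = -(1.35-1)/1.35 = -0.25925926
PR^exp = 3.2^(-0.25925926) = 0.73966521
Factor = 1 - 0.88*(1 - 0.73966521) = 0.77090538
T_out = 353 * 0.77090538 = 272.13 K


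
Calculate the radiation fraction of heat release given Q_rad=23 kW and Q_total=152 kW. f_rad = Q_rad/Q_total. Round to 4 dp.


f_rad = Q_rad / Q_total
f_rad = 23 / 152 = 0.1513


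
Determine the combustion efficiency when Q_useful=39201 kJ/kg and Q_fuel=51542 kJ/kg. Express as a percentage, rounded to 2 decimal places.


Efficiency = (Q_useful / Q_fuel) * 100
Efficiency = (39201 / 51542) * 100
Efficiency = 0.7606 * 100 = 76.06%


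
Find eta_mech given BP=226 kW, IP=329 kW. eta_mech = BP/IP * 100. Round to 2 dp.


eta_mech = (BP / IP) * 100
Ratio = 226 / 329 = 0.6869
eta_mech = 0.6869 * 100 = 68.69%


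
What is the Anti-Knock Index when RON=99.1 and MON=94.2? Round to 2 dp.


AKI = (RON + MON) / 2
AKI = (99.1 + 94.2) / 2
AKI = 193.3 / 2 = 96.65


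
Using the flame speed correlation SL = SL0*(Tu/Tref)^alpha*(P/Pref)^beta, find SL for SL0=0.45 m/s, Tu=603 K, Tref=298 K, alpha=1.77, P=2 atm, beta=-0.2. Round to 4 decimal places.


SL = SL0 * (Tu/Tref)^alpha * (P/Pref)^beta
T ratio = 603/298 = 2.02348993
(T ratio)^alpha = 2.02348993^1.77 = 3.481760
(P/Pref)^beta = 2^(-0.2) = 0.870551
SL = 0.45 * 3.481760 * 0.870551 = 1.3640 m/s


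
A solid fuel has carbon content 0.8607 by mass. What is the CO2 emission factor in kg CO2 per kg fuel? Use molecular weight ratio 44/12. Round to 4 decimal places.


EF = C_frac * (M_CO2 / M_C)
EF = 0.8607 * (44/12)
EF = 0.8607 * 3.666667 = 3.1559 kg_CO2/kg_fuel


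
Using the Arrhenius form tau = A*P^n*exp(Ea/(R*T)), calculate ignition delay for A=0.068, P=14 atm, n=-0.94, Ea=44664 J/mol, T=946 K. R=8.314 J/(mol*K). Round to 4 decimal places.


tau = A * P^n * exp(Ea/(R*T))
P^n = 14^(-0.94) = 0.08368346
Ea/(R*T) = 44664/(8.314*946) = 5.678798
exp(Ea/(R*T)) = 292.597660
tau = 0.068 * 0.08368346 * 292.597660 = 1.6650 ms


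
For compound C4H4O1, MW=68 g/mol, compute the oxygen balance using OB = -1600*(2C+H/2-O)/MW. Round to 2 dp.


OB = -1600 * (2C + H/2 - O) / MW
Inner = 2*4 + 4/2 - 1 = 9.00
OB = -1600 * 9.00 / 68 = -211.76%


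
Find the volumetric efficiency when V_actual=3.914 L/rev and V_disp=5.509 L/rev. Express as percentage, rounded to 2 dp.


eta_v = (V_actual / V_disp) * 100
Ratio = 3.914 / 5.509 = 0.7105
eta_v = 0.7105 * 100 = 71.05%


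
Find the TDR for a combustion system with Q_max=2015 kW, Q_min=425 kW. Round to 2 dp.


TDR = Q_max / Q_min
TDR = 2015 / 425 = 4.74


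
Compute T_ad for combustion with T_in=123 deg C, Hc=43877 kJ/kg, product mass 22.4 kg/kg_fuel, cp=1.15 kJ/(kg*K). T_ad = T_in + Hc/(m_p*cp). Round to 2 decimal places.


T_ad = T_in + Hc / (m_p * cp)
Denominator = 22.4 * 1.15 = 25.7600
Temperature rise = 43877 / 25.7600 = 1703.30 K
T_ad = 123 + 1703.30 = 1826.30 deg C


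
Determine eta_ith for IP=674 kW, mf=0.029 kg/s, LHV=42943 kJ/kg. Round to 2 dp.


eta_ith = (IP / (mf * LHV)) * 100
Denominator = 0.029 * 42943 = 1245.3470 kW
eta_ith = (674 / 1245.3470) * 100 = 54.12%


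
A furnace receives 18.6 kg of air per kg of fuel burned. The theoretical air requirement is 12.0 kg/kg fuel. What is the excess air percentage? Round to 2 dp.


Excess air = actual - stoichiometric = 18.6 - 12.0 = 6.60 kg/kg fuel
Excess air % = (excess / stoich) * 100 = (6.60 / 12.0) * 100 = 55.00%


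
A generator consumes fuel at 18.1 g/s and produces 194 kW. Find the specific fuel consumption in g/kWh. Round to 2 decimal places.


SFC = (mf / BP) * 3600
Rate = 18.1 / 194 = 0.093299 g/(s*kW)
SFC = 0.093299 * 3600 = 335.88 g/kWh


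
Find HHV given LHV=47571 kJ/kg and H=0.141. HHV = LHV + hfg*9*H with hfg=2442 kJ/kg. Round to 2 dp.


HHV = LHV + hfg * 9 * H
Water addition = 2442 * 9 * 0.141 = 3098.898 kJ/kg
HHV = 47571 + 3098.898 = 50669.90 kJ/kg


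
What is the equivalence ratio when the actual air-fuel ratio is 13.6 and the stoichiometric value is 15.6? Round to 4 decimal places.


phi = AFR_stoich / AFR_actual
phi = 15.6 / 13.6 = 1.1471


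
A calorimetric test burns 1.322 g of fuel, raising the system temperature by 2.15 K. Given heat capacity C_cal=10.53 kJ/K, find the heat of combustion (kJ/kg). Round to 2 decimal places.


Hc = C_cal * delta_T / m_fuel
Q_released = 10.53 * 2.15 = 22.6395 kJ
m_fuel = 1.322 g = 1.322/1000 kg = 0.001322 kg
Hc = 22.6395 / 0.001322 = 17125.19 kJ/kg


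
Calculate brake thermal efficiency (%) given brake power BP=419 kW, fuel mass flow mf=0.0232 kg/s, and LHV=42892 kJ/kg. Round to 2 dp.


eta_BTE = (BP / (mf * LHV)) * 100
Denominator = 0.0232 * 42892 = 995.0944 kW
eta_BTE = (419 / 995.0944) * 100 = 42.11%


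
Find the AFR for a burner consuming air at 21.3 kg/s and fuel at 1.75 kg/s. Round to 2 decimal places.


AFR = m_air / m_fuel
AFR = 21.3 / 1.75 = 12.17


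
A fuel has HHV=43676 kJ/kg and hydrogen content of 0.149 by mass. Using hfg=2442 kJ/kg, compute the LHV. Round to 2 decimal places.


LHV = HHV - hfg * 9 * H
Water correction = 2442 * 9 * 0.149 = 3274.722 kJ/kg
LHV = 43676 - 3274.722 = 40401.28 kJ/kg


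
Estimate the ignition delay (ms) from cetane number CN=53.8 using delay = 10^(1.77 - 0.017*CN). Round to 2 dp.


delay = 10^(1.77 - 0.017*CN)
Exponent = 1.77 - 0.017*53.8 = 0.8554
delay = 10^0.8554 = 7.17 ms


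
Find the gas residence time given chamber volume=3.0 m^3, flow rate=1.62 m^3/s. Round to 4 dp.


tau = V / Q_flow
tau = 3.0 / 1.62 = 1.8519 s


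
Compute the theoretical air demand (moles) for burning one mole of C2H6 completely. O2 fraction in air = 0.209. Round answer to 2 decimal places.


Balanced combustion: C2H6 + 3.5 O2 -> 2 CO2 + 3 H2O
O2 needed = C + H/4 = 2 + 6/4 = 3.50 moles
Air moles = O2 / 0.209 = 3.50 / 0.209 = 16.75 moles air


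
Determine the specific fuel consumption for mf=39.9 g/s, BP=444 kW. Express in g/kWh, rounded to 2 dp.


SFC = (mf / BP) * 3600
Rate = 39.9 / 444 = 0.089865 g/(s*kW)
SFC = 0.089865 * 3600 = 323.51 g/kWh


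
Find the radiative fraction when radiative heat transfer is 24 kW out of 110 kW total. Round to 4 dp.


f_rad = Q_rad / Q_total
f_rad = 24 / 110 = 0.2182


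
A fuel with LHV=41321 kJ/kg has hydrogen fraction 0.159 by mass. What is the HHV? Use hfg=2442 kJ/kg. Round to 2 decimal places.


HHV = LHV + hfg * 9 * H
Water addition = 2442 * 9 * 0.159 = 3494.502 kJ/kg
HHV = 41321 + 3494.502 = 44815.50 kJ/kg


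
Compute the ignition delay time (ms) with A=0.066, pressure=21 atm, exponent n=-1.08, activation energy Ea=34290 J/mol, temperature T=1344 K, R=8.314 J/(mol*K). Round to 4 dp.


tau = A * P^n * exp(Ea/(R*T))
P^n = 21^(-1.08) = 0.03732529
Ea/(R*T) = 34290/(8.314*1344) = 3.068727
exp(Ea/(R*T)) = 21.514488
tau = 0.066 * 0.03732529 * 21.514488 = 0.0530 ms


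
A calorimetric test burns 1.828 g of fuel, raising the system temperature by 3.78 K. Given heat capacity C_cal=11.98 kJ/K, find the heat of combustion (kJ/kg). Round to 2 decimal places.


Hc = C_cal * delta_T / m_fuel
Q_released = 11.98 * 3.78 = 45.2844 kJ
m_fuel = 1.828 g = 1.828/1000 kg = 0.001828 kg
Hc = 45.2844 / 0.001828 = 24772.65 kJ/kg


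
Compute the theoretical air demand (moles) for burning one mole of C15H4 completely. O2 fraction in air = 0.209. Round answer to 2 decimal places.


Balanced combustion: C15H4 + 16 O2 -> 15 CO2 + 2 H2O
O2 needed = C + H/4 = 15 + 4/4 = 16.00 moles
Air moles = O2 / 0.209 = 16.00 / 0.209 = 76.56 moles air


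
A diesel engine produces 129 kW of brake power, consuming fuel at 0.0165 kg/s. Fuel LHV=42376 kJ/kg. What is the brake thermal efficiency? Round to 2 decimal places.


eta_BTE = (BP / (mf * LHV)) * 100
Denominator = 0.0165 * 42376 = 699.2040 kW
eta_BTE = (129 / 699.2040) * 100 = 18.45%


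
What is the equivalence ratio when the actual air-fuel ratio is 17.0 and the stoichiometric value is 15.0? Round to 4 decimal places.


phi = AFR_stoich / AFR_actual
phi = 15.0 / 17.0 = 0.8824


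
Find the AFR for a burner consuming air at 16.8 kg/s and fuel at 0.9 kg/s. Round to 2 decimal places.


AFR = m_air / m_fuel
AFR = 16.8 / 0.9 = 18.67


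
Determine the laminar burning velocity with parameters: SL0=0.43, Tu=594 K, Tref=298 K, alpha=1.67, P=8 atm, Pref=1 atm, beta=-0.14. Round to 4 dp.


SL = SL0 * (Tu/Tref)^alpha * (P/Pref)^beta
T ratio = 594/298 = 1.99328859
(T ratio)^alpha = 1.99328859^1.67 = 3.164333
(P/Pref)^beta = 8^(-0.14) = 0.747425
SL = 0.43 * 3.164333 * 0.747425 = 1.0170 m/s


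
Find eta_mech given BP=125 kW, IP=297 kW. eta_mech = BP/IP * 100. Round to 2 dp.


eta_mech = (BP / IP) * 100
Ratio = 125 / 297 = 0.4209
eta_mech = 0.4209 * 100 = 42.09%


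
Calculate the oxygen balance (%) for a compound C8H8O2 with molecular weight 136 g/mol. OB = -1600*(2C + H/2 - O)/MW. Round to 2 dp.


OB = -1600 * (2C + H/2 - O) / MW
Inner = 2*8 + 8/2 - 2 = 18.00
OB = -1600 * 18.00 / 136 = -211.76%


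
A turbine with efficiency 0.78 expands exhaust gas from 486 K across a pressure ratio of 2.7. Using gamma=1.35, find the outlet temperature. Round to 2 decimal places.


T_out = T_in * (1 - eta * (1 - PR^(-(gamma-1)/gamma)))
Exponent = -(1.35-1)/1.35 = -0.25925926
PR^exp = 2.7^(-0.25925926) = 0.77297411
Factor = 1 - 0.78*(1 - 0.77297411) = 0.82291981
T_out = 486 * 0.82291981 = 399.94 K


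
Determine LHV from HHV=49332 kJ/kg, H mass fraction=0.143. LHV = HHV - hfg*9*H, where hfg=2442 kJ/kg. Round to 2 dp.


LHV = HHV - hfg * 9 * H
Water correction = 2442 * 9 * 0.143 = 3142.854 kJ/kg
LHV = 49332 - 3142.854 = 46189.15 kJ/kg


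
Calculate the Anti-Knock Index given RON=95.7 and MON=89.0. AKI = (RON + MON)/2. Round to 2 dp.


AKI = (RON + MON) / 2
AKI = (95.7 + 89.0) / 2
AKI = 184.7 / 2 = 92.35


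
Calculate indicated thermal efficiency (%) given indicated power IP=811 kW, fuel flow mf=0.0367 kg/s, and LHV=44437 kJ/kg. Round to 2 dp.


eta_ith = (IP / (mf * LHV)) * 100
Denominator = 0.0367 * 44437 = 1630.8379 kW
eta_ith = (811 / 1630.8379) * 100 = 49.73%


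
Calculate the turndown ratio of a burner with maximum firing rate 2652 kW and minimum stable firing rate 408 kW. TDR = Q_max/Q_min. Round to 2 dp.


TDR = Q_max / Q_min
TDR = 2652 / 408 = 6.50


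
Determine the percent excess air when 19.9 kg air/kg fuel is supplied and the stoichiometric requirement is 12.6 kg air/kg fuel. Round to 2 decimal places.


Excess air = actual - stoichiometric = 19.9 - 12.6 = 7.30 kg/kg fuel
Excess air % = (excess / stoich) * 100 = (7.30 / 12.6) * 100 = 57.94%


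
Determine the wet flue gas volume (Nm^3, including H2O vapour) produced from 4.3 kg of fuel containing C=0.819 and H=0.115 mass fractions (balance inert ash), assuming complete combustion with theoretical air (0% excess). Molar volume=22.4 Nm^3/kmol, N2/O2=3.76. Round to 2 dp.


Per kg fuel: CO2 = (C/12 kmol)*22.4 = (0.819/12)*22.4 = 1.52880 Nm^3
Per kg fuel: H2O = (H/2 kmol)*22.4 = (0.115/2)*22.4 = 1.28800 Nm^3
O2 needed per kg fuel = C/12 + H/4 = 0.819/12 + 0.115/4 = 0.09700000 kmol
Per kg fuel: N2 = O2*3.76*22.4 = 0.09700000*3.76*22.4 = 8.16973 Nm^3
Total per kg = 1.52880 + 1.28800 + 8.16973 = 10.98653 Nm^3
Total = 10.98653 * 4.3 = 47.24 Nm^3


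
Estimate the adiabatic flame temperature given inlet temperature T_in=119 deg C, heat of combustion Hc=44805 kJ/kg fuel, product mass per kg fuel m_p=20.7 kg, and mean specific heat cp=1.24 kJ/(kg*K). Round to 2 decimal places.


T_ad = T_in + Hc / (m_p * cp)
Denominator = 20.7 * 1.24 = 25.6680
Temperature rise = 44805 / 25.6680 = 1745.56 K
T_ad = 119 + 1745.56 = 1864.56 deg C


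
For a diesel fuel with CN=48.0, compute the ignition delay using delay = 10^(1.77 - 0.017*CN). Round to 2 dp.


delay = 10^(1.77 - 0.017*CN)
Exponent = 1.77 - 0.017*48.0 = 0.9540
delay = 10^0.9540 = 8.99 ms


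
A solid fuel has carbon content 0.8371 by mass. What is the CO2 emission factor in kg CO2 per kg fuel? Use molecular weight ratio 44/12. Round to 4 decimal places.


EF = C_frac * (M_CO2 / M_C)
EF = 0.8371 * (44/12)
EF = 0.8371 * 3.666667 = 3.0694 kg_CO2/kg_fuel


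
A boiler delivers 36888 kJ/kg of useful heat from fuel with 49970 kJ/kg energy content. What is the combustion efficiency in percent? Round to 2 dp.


Efficiency = (Q_useful / Q_fuel) * 100
Efficiency = (36888 / 49970) * 100
Efficiency = 0.7382 * 100 = 73.82%


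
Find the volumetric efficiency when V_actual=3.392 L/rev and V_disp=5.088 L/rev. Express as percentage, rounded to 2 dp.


eta_v = (V_actual / V_disp) * 100
Ratio = 3.392 / 5.088 = 0.6667
eta_v = 0.6667 * 100 = 66.67%


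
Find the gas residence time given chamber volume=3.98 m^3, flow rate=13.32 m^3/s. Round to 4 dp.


tau = V / Q_flow
tau = 3.98 / 13.32 = 0.2988 s


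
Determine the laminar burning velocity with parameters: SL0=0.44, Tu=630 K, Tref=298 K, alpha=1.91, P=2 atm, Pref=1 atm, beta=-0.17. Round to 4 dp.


SL = SL0 * (Tu/Tref)^alpha * (P/Pref)^beta
T ratio = 630/298 = 2.11409396
(T ratio)^alpha = 2.11409396^1.91 = 4.178182
(P/Pref)^beta = 2^(-0.17) = 0.888843
SL = 0.44 * 4.178182 * 0.888843 = 1.6340 m/s


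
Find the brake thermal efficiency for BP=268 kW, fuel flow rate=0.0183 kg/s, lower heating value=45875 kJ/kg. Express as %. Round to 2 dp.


eta_BTE = (BP / (mf * LHV)) * 100
Denominator = 0.0183 * 45875 = 839.5125 kW
eta_BTE = (268 / 839.5125) * 100 = 31.92%


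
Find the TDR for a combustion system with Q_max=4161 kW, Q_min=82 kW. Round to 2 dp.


TDR = Q_max / Q_min
TDR = 4161 / 82 = 50.74


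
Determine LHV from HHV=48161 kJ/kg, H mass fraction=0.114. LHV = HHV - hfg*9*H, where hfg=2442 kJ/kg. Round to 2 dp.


LHV = HHV - hfg * 9 * H
Water correction = 2442 * 9 * 0.114 = 2505.492 kJ/kg
LHV = 48161 - 2505.492 = 45655.51 kJ/kg


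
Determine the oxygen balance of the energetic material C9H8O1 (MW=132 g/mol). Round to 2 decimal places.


OB = -1600 * (2C + H/2 - O) / MW
Inner = 2*9 + 8/2 - 1 = 21.00
OB = -1600 * 21.00 / 132 = -254.55%


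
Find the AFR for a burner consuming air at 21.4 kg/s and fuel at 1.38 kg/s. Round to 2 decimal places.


AFR = m_air / m_fuel
AFR = 21.4 / 1.38 = 15.51


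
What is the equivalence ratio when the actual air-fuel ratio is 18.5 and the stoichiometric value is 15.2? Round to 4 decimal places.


phi = AFR_stoich / AFR_actual
phi = 15.2 / 18.5 = 0.8216


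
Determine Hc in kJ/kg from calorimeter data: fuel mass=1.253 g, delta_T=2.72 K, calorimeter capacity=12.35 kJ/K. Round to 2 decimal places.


Hc = C_cal * delta_T / m_fuel
Q_released = 12.35 * 2.72 = 33.5920 kJ
m_fuel = 1.253 g = 1.253/1000 kg = 0.001253 kg
Hc = 33.5920 / 0.001253 = 26809.26 kJ/kg


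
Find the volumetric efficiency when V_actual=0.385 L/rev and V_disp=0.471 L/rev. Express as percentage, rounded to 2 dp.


eta_v = (V_actual / V_disp) * 100
Ratio = 0.385 / 0.471 = 0.8174
eta_v = 0.8174 * 100 = 81.74%


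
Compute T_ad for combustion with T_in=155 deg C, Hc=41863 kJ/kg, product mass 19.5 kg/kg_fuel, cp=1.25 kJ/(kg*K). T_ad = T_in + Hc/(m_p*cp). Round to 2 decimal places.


T_ad = T_in + Hc / (m_p * cp)
Denominator = 19.5 * 1.25 = 24.3750
Temperature rise = 41863 / 24.3750 = 1717.46 K
T_ad = 155 + 1717.46 = 1872.46 deg C


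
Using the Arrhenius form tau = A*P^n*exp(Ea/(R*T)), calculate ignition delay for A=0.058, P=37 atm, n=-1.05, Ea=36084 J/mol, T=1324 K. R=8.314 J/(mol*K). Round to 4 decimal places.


tau = A * P^n * exp(Ea/(R*T))
P^n = 37^(-1.05) = 0.02256255
Ea/(R*T) = 36084/(8.314*1324) = 3.278058
exp(Ea/(R*T)) = 26.524220
tau = 0.058 * 0.02256255 * 26.524220 = 0.0347 ms


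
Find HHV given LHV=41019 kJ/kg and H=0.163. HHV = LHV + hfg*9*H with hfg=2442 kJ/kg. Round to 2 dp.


HHV = LHV + hfg * 9 * H
Water addition = 2442 * 9 * 0.163 = 3582.414 kJ/kg
HHV = 41019 + 3582.414 = 44601.41 kJ/kg


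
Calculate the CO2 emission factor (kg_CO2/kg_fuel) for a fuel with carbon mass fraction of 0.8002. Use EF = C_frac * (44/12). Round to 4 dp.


EF = C_frac * (M_CO2 / M_C)
EF = 0.8002 * (44/12)
EF = 0.8002 * 3.666667 = 2.9341 kg_CO2/kg_fuel


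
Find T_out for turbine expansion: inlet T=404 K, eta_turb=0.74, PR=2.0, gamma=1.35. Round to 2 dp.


T_out = T_in * (1 - eta * (1 - PR^(-(gamma-1)/gamma)))
Exponent = -(1.35-1)/1.35 = -0.25925926
PR^exp = 2.0^(-0.25925926) = 0.83551680
Factor = 1 - 0.74*(1 - 0.83551680) = 0.87828243
T_out = 404 * 0.87828243 = 354.83 K


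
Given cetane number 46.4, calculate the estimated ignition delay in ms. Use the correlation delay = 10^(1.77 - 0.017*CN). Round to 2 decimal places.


delay = 10^(1.77 - 0.017*CN)
Exponent = 1.77 - 0.017*46.4 = 0.9812
delay = 10^0.9812 = 9.58 ms


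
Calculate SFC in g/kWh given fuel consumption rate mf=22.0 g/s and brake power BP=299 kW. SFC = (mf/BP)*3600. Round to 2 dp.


SFC = (mf / BP) * 3600
Rate = 22.0 / 299 = 0.073579 g/(s*kW)
SFC = 0.073579 * 3600 = 264.88 g/kWh


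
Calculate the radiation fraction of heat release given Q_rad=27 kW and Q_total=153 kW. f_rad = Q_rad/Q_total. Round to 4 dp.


f_rad = Q_rad / Q_total
f_rad = 27 / 153 = 0.1765


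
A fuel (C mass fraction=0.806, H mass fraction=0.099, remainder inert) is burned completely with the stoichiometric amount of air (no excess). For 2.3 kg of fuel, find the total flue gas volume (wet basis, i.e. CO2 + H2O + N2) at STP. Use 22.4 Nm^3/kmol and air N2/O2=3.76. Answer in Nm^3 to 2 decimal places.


Per kg fuel: CO2 = (C/12 kmol)*22.4 = (0.806/12)*22.4 = 1.50453 Nm^3
Per kg fuel: H2O = (H/2 kmol)*22.4 = (0.099/2)*22.4 = 1.10880 Nm^3
O2 needed per kg fuel = C/12 + H/4 = 0.806/12 + 0.099/4 = 0.09191667 kmol
Per kg fuel: N2 = O2*3.76*22.4 = 0.09191667*3.76*22.4 = 7.74159 Nm^3
Total per kg = 1.50453 + 1.10880 + 7.74159 = 10.35492 Nm^3
Total = 10.35492 * 2.3 = 23.82 Nm^3


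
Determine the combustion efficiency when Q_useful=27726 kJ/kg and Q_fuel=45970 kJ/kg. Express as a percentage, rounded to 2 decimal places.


Efficiency = (Q_useful / Q_fuel) * 100
Efficiency = (27726 / 45970) * 100
Efficiency = 0.6031 * 100 = 60.31%


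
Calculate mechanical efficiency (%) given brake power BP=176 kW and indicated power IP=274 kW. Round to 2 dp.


eta_mech = (BP / IP) * 100
Ratio = 176 / 274 = 0.6423
eta_mech = 0.6423 * 100 = 64.23%


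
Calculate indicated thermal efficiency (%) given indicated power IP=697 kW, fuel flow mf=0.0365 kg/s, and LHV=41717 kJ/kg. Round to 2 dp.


eta_ith = (IP / (mf * LHV)) * 100
Denominator = 0.0365 * 41717 = 1522.6705 kW
eta_ith = (697 / 1522.6705) * 100 = 45.77%


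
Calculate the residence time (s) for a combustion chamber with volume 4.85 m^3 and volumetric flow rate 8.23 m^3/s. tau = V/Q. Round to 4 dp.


tau = V / Q_flow
tau = 4.85 / 8.23 = 0.5893 s


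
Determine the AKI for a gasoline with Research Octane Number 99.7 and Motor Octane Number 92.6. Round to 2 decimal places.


AKI = (RON + MON) / 2
AKI = (99.7 + 92.6) / 2
AKI = 192.3 / 2 = 96.15


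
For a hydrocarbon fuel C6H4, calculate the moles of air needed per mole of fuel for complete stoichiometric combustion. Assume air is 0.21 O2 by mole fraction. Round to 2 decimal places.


Balanced combustion: C6H4 + 7 O2 -> 6 CO2 + 2 H2O
O2 needed = C + H/4 = 6 + 4/4 = 7.00 moles
Air moles = O2 / 0.21 = 7.00 / 0.21 = 33.33 moles air


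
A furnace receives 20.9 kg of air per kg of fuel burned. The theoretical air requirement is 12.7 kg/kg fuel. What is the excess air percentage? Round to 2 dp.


Excess air = actual - stoichiometric = 20.9 - 12.7 = 8.20 kg/kg fuel
Excess air % = (excess / stoich) * 100 = (8.20 / 12.7) * 100 = 64.57%


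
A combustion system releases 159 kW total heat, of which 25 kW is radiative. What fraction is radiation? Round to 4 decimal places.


f_rad = Q_rad / Q_total
f_rad = 25 / 159 = 0.1572


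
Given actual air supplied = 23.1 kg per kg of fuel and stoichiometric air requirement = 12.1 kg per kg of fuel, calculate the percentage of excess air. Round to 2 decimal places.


Excess air = actual - stoichiometric = 23.1 - 12.1 = 11.00 kg/kg fuel
Excess air % = (excess / stoich) * 100 = (11.00 / 12.1) * 100 = 90.91%


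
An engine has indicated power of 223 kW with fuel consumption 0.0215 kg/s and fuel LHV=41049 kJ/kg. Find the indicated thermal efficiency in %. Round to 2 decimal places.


eta_ith = (IP / (mf * LHV)) * 100
Denominator = 0.0215 * 41049 = 882.5535 kW
eta_ith = (223 / 882.5535) * 100 = 25.27%


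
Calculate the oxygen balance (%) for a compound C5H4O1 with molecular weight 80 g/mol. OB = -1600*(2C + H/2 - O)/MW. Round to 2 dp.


OB = -1600 * (2C + H/2 - O) / MW
Inner = 2*5 + 4/2 - 1 = 11.00
OB = -1600 * 11.00 / 80 = -220.00%


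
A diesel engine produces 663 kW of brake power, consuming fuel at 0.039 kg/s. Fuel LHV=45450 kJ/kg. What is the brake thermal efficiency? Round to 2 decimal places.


eta_BTE = (BP / (mf * LHV)) * 100
Denominator = 0.039 * 45450 = 1772.5500 kW
eta_BTE = (663 / 1772.5500) * 100 = 37.40%


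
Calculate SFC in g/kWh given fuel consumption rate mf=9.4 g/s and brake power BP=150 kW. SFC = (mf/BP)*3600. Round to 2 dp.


SFC = (mf / BP) * 3600
Rate = 9.4 / 150 = 0.062667 g/(s*kW)
SFC = 0.062667 * 3600 = 225.60 g/kWh


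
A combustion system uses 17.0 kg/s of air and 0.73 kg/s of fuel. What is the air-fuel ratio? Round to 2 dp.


AFR = m_air / m_fuel
AFR = 17.0 / 0.73 = 23.29


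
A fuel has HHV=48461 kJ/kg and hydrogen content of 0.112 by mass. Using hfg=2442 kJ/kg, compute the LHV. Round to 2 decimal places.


LHV = HHV - hfg * 9 * H
Water correction = 2442 * 9 * 0.112 = 2461.536 kJ/kg
LHV = 48461 - 2461.536 = 45999.46 kJ/kg
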